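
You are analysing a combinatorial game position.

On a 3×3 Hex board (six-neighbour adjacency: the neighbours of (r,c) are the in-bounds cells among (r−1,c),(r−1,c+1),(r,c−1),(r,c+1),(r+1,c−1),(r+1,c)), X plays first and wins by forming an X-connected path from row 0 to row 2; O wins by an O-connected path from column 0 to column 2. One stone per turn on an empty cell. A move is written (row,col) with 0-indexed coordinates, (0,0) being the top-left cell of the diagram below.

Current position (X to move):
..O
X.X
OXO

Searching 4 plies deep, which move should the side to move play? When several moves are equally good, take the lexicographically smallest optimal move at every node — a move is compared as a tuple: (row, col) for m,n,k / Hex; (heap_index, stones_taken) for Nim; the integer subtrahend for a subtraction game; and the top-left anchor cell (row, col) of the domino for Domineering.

p1 X@[..O/X.X/OXO]: (0,0)[X.O/X.X/OXO]-1 (0,1)[.XO/X.X/OXO]-1 (1,1)[..O/XXX/OXO]+1*
p2 O@[..O/XXX/OXO]: (0,0)[O.O/XXX/OXO]-1* (0,1)[.OO/XXX/OXO]-1
p3 X@[O.O/XXX/OXO]: (0,1)[OXO/XXX/OXO]+1*
p4 O@[OXO/XXX/OXO] terminal -1; root [..O/X.X/OXO] d4

X's best at [..O/X.X/OXO]: (1,1)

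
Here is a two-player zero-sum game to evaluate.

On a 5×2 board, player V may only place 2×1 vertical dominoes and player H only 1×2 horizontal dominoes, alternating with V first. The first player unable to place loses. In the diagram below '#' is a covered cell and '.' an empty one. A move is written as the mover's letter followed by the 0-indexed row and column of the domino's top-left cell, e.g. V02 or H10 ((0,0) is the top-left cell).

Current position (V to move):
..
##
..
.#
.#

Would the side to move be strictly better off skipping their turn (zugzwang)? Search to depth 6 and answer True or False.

p1 V@[../##/../.#/.#]: V20[../##/#./##/.#]-1* V30[../##/../##/##]-1
p2 H@[../##/#./##/.#]: H00[##/##/#./##/.#]+1*
p3 V@[##/##/#./##/.#] terminal -1; root [../##/../.#/.#] d6
suppose V passes — search the same position with H to move:
pass> p1 H@[../##/../.#/.#]: H00[##/##/../.#/.#]-1 H20[../##/##/.#/.#]+1*
pass> p2 V@[../##/##/.#/.#]: V30[../##/##/##/##]-1*
pass> p3 H@[../##/##/##/##]: H00[##/##/##/##/##]+1*
pass> p4 V@[##/##/##/##/##] terminal -1; root [../##/../.#/.#] d6
for V: play -1, pass -1

zugzwang(../##/../.#/.#, V) = False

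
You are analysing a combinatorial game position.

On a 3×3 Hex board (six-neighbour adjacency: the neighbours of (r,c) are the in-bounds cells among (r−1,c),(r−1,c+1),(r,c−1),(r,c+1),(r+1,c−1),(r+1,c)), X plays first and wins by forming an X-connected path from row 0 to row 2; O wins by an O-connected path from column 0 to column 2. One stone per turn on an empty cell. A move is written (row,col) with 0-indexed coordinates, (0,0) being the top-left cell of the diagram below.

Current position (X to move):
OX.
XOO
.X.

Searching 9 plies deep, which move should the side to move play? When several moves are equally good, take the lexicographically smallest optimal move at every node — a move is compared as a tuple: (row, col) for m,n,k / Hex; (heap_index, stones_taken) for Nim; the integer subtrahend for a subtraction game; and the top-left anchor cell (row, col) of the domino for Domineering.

X's best at [OX./XOO/.X.]: (2,0)

ply 1, X at OX./XOO/.X. | (0,2)=-1→OXX/XOO/.X.; (2,0)=+1→OX./XOO/XX.*; (2,2)=-1→OX./XOO/.XX
ply 2: OX./XOO/XX. is terminal -1 (O); from OX./XOO/.X. depth 9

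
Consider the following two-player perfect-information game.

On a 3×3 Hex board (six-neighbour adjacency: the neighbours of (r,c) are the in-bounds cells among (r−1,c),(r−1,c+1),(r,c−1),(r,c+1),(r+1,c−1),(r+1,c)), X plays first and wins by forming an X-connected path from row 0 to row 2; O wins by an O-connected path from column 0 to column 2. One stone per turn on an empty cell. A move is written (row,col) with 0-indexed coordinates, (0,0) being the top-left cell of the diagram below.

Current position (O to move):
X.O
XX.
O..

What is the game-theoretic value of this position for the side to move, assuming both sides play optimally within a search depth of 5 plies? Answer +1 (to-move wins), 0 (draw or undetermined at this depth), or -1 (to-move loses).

[X.O/XX./O..] O move#1: (0,1):-1/XOO/XX./O.., (1,2):-1/X.O/XXO/O.., (2,1):+1/X.O/XX./OO.*, (2,2):-1/X.O/XX./O.O
[X.O/XX./OO.] X move#2: (0,1):-1/XXO/XX./OO.*, (1,2):-1/X.O/XXX/OO., (2,2):-1/X.O/XX./OOX
[XXO/XX./OO.] O move#3: (1,2):+1/XXO/XXO/OO.*, (2,2):+1/XXO/XX./OOO
[XXO/XXO/OO.] end (terminal -1, X#4); searched X.O/XX./O.. to 5

value(X.O/XX./O.., O) = +1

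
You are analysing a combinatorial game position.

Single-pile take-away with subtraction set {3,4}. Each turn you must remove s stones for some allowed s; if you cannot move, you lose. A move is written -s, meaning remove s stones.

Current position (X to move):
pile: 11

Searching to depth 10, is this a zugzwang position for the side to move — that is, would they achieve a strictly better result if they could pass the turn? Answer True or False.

ply 1, X at 11 | -3=+1→8*; -4=+1→7
ply 2, O at 8 | -3=-1→5*; -4=-1→4
ply 3, X at 5 | -3=+1→2*; -4=+1→1
ply 4: 2 is terminal -1 (O); from 11 depth 10
suppose X passes — search the same position with O to move:
pass> ply 1, O at 11 | -3=+1→8*; -4=+1→7
pass> ply 2, X at 8 | -3=-1→5*; -4=-1→4
pass> ply 3, O at 5 | -3=+1→2*; -4=+1→1
pass> ply 4: 2 is terminal -1 (X); from 11 depth 10
for X: play +1, pass -1

zugzwang(11, X) = False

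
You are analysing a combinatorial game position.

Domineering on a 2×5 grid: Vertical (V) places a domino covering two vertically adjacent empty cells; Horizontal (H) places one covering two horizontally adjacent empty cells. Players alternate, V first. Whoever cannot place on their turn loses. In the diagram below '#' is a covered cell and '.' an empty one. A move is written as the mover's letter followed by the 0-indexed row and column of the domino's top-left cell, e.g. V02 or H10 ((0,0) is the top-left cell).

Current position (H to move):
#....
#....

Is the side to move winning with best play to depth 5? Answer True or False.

ply 1, H at #..../#.... | H01=-1→###../#....; H02=+1→#.##./#....*; H03=-1→#..##/#....; H11=-1→#..../###..; H12=+1→#..../#.##.; H13=-1→#..../#..##
ply 2, V at #.##./#.... | V01=-1→####./##...*; V04=-1→#.###/#...#
ply 3, H at ####./##... | H12=-1→####./####.; H13=+1→####./##.##*
ply 4: ####./##.## is terminal -1 (V); from #..../#.... depth 5

H winning at [#..../#....]: True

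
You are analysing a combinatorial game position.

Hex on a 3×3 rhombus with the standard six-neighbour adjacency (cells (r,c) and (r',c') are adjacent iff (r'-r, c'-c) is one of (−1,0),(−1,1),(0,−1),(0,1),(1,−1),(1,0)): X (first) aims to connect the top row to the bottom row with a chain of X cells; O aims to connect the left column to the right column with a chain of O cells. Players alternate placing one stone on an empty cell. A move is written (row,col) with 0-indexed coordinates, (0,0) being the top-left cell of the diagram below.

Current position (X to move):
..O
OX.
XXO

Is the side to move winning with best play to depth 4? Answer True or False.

X winning at [..O/OX./XXO]: True

ply 1, X at ..O/OX./XXO | (0,0)=-1→X.O/OX./XXO; (0,1)=+1→.XO/OX./XXO*; (1,2)=-1→..O/OXX/XXO
ply 2: .XO/OX./XXO is terminal -1 (O); from ..O/OX./XXO depth 4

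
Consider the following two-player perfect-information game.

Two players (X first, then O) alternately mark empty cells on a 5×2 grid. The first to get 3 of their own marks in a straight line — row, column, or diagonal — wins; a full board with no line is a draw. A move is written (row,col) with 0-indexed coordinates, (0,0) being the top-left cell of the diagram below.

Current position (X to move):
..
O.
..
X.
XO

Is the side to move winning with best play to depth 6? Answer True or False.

p1 X@[../O./../X./XO]: (0,0)[X./O./../X./XO]+0 (0,1)[.X/O./../X./XO]+0 (1,1)[../OX/../X./XO]+0 (2,0)[../O./X./X./XO]+1* (2,1)[../O./.X/X./XO]+0 (3,1)[../O./../XX/XO]+0
p2 O@[../O./X./X./XO] terminal -1; root [../O./../X./XO] d6

X winning at [../O./../X./XO]: True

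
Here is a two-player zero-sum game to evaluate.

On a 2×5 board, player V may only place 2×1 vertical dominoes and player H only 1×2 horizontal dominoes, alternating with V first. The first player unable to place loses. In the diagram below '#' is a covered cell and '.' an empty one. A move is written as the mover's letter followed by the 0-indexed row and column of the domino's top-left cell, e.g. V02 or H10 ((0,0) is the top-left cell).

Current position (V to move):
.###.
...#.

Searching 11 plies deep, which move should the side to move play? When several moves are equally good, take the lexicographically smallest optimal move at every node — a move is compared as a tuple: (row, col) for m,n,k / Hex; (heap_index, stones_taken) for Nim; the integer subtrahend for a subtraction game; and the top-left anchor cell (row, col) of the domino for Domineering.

p1 V@[.###./...#.]: V00[####./#..#.]+1* V04[.####/...##]-1
p2 H@[####./#..#.]: H11[####./####.]-1*
p3 V@[####./####.]: V04[#####/#####]+1*
p4 H@[#####/#####] terminal -1; root [.###./...#.] d11

V's best at [.###./...#.]: V00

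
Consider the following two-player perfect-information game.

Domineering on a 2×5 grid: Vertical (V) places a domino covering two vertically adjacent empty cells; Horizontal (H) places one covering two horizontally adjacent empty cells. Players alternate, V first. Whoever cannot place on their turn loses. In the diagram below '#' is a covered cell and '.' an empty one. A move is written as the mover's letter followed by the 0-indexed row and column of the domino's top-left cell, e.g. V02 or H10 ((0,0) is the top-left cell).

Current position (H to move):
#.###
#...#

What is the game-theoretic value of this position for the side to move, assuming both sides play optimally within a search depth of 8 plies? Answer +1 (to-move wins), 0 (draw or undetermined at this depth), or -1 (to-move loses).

value(#.###/#...#, H) = +1

ply 1, H at #.###/#...# | H11=+1→#.###/###.#*; H12=-1→#.###/#.###
ply 2: #.###/###.# is terminal -1 (V); from #.###/#...# depth 8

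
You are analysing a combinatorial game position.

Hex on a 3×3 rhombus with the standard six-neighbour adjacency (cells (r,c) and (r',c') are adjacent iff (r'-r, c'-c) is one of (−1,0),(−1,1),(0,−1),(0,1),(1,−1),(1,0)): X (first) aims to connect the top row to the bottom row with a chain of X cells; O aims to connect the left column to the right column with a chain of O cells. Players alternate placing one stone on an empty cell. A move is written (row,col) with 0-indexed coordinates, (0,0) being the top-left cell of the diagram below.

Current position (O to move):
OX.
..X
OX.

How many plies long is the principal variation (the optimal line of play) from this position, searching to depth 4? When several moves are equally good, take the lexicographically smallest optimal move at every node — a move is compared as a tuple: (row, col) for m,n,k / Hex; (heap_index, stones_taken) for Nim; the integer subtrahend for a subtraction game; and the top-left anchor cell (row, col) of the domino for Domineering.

ply 1, O at OX./..X/OX. | (0,2)=-1→OXO/..X/OX.*; (1,0)=-1→OX./O.X/OX.; (1,1)=-1→OX./.OX/OX.; (2,2)=-1→OX./..X/OXO
ply 2, X at OXO/..X/OX. | (1,0)=-1→OXO/X.X/OX.; (1,1)=+1→OXO/.XX/OX.*; (2,2)=-1→OXO/..X/OXX
ply 3: OXO/.XX/OX. is terminal -1 (O); from OX./..X/OX. depth 4

PV length from [OX./..X/OX.]: 2 plies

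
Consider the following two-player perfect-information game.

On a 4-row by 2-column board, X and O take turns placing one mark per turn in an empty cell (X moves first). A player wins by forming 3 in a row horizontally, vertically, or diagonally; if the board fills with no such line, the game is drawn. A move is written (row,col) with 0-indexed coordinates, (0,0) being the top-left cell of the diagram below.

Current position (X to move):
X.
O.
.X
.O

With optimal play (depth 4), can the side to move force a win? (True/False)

X winning at [X./O./.X/.O]: False

[X./O./.X/.O] X move#1: (0,1):+0/XX/O./.X/.O*, (1,1):+0/X./OX/.X/.O, (2,0):+0/X./O./XX/.O, (3,0):+0/X./O./.X/XO
[XX/O./.X/.O] O move#2: (1,1):+0/XX/OO/.X/.O*, (2,0):-1/XX/O./OX/.O, (3,0):-1/XX/O./.X/OO
[XX/OO/.X/.O] X move#3: (2,0):+0/XX/OO/XX/.O*, (3,0):+0/XX/OO/.X/XO
[XX/OO/XX/.O] O move#4: (3,0):+0/XX/OO/XX/OO*
[XX/OO/XX/OO] end (terminal +0, X#5); searched X./O./.X/.O to 4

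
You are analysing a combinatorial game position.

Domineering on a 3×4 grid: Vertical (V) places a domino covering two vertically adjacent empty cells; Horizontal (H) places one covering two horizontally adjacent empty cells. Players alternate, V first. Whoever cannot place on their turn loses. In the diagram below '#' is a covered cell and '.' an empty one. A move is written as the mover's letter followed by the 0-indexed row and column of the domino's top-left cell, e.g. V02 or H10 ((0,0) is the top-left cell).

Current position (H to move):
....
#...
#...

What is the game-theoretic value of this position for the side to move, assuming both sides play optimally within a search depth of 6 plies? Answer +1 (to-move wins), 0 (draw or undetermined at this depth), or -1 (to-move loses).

ply 1, H at ..../#.../#... | H00=-1→##../#.../#...; H01=-1→.##./#.../#...; H02=-1→..##/#.../#...; H11=+1→..../###./#...*; H12=+1→..../#.##/#...; H21=-1→..../#.../###.; H22=-1→..../#.../#.##
ply 2, V at ..../###./#... | V03=-1→...#/####/#...*; V13=-1→..../####/#..#
ply 3, H at ...#/####/#... | H00=+1→##.#/####/#...*; H01=+1→.###/####/#...; H21=+1→...#/####/###.; H22=+1→...#/####/#.##
ply 4: ##.#/####/#... is terminal -1 (V); from ..../#.../#... depth 6

value(..../#.../#..., H) = +1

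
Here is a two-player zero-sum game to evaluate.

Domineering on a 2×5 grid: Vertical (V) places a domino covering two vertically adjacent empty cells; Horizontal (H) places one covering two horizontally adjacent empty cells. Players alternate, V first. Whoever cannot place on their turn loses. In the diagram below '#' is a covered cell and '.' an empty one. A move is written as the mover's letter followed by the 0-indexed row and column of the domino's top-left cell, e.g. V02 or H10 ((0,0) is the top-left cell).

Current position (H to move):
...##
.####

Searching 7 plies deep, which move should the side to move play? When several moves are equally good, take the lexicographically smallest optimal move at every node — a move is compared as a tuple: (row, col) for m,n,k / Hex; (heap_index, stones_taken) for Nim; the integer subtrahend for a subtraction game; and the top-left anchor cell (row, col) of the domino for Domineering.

H's best at [...##/.####]: H00

[...##/.####] H move#1: H00:+1/##.##/.####*, H01:-1/.####/.####
[##.##/.####] end (terminal -1, V#2); searched ...##/.#### to 7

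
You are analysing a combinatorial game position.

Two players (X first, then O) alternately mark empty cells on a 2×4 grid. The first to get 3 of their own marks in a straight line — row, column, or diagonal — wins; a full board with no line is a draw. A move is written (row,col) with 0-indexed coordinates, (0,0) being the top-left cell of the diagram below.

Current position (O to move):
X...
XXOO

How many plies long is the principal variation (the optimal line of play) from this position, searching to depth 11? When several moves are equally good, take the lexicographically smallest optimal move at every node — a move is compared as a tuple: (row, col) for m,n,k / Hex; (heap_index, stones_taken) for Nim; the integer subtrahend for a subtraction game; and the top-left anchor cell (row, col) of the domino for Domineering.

PV length from [X.../XXOO]: 3 plies

ply 1, O at X.../XXOO | (0,1)=+0→XO../XXOO*; (0,2)=+0→X.O./XXOO; (0,3)=+0→X..O/XXOO
ply 2, X at XO../XXOO | (0,2)=+0→XOX./XXOO*; (0,3)=+0→XO.X/XXOO
ply 3, O at XOX./XXOO | (0,3)=+0→XOXO/XXOO*
ply 4: XOXO/XXOO is terminal +0 (X); from X.../XXOO depth 11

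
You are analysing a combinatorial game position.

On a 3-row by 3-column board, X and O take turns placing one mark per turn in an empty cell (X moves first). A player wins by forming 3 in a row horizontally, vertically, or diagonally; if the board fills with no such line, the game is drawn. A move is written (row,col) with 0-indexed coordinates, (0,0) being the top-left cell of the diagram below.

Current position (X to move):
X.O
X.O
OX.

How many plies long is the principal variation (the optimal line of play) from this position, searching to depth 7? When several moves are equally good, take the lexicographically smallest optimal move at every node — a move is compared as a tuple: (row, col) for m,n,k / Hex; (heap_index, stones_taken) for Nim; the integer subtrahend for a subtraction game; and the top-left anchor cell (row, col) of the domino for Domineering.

p1 X@[X.O/X.O/OX.]: (0,1)[XXO/X.O/OX.]-1* (1,1)[X.O/XXO/OX.]-1 (2,2)[X.O/X.O/OXX]-1
p2 O@[XXO/X.O/OX.]: (1,1)[XXO/XOO/OX.]+1* (2,2)[XXO/X.O/OXO]+1
p3 X@[XXO/XOO/OX.] terminal -1; root [X.O/X.O/OX.] d7

PV length from [X.O/X.O/OX.]: 2 plies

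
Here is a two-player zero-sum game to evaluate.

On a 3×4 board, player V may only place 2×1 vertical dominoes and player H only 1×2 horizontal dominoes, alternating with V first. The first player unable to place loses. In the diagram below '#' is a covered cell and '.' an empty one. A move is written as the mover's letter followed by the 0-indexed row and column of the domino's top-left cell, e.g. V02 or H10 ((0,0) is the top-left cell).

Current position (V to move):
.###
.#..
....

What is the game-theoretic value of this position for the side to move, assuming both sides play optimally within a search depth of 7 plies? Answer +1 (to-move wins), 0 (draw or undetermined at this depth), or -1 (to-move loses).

value(.###/.#../...., V) = +1

ply 1, V at .###/.#../.... | V00=-1→####/##../....; V10=-1→.###/##../#...; V12=+1→.###/.##./..#.*; V13=+1→.###/.#.#/...#
ply 2, H at .###/.##./..#. | H20=-1→.###/.##./###.*
ply 3, V at .###/.##./###. | V00=+1→####/###./###.*; V13=+1→.###/.###/####
ply 4: ####/###./###. is terminal -1 (H); from .###/.#../.... depth 7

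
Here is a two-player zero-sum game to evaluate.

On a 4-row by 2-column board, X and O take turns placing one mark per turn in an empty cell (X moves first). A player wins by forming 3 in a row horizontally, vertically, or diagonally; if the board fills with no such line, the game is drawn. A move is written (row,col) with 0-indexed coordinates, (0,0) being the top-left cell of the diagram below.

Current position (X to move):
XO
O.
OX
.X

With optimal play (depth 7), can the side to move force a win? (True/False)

X winning at [XO/O./OX/.X]: True

p1 X@[XO/O./OX/.X]: (1,1)[XO/OX/OX/.X]+1* (3,0)[XO/O./OX/XX]+0
p2 O@[XO/OX/OX/.X] terminal -1; root [XO/O./OX/.X] d7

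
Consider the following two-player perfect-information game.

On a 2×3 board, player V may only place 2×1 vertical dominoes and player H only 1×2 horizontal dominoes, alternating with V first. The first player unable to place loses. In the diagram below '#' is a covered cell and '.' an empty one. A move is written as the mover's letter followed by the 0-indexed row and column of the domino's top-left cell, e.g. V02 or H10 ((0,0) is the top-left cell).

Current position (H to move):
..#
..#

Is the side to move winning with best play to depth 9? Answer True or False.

H winning at [..#/..#]: True

[..#/..#] H move#1: H00:+1/###/..#*, H10:+1/..#/###
[###/..#] end (terminal -1, V#2); searched ..#/..# to 9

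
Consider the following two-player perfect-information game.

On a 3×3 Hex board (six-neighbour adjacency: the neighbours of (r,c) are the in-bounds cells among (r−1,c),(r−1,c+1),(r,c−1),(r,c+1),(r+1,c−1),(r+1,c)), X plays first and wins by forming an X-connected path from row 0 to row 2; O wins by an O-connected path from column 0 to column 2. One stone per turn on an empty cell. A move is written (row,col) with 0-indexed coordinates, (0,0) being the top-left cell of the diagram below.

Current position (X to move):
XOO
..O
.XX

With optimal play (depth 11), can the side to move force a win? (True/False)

[XOO/..O/.XX] X move#1: (1,0):+1/XOO/X.O/.XX*, (1,1):-1/XOO/.XO/.XX, (2,0):-1/XOO/..O/XXX
[XOO/X.O/.XX] O move#2: (1,1):-1/XOO/XOO/.XX*, (2,0):-1/XOO/X.O/OXX
[XOO/XOO/.XX] X move#3: (2,0):+1/XOO/XOO/XXX*
[XOO/XOO/XXX] end (terminal -1, O#4); searched XOO/..O/.XX to 11

X winning at [XOO/..O/.XX]: True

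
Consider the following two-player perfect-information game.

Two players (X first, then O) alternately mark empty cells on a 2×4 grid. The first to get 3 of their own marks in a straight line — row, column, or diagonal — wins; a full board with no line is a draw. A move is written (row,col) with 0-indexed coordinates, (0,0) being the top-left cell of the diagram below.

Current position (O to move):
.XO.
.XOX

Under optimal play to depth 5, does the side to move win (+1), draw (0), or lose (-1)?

value(.XO./.XOX, O) = 0

ply 1, O at .XO./.XOX | (0,0)=+0→OXO./.XOX*; (0,3)=+0→.XOO/.XOX; (1,0)=+0→.XO./OXOX
ply 2, X at OXO./.XOX | (0,3)=+0→OXOX/.XOX*; (1,0)=+0→OXO./XXOX
ply 3, O at OXOX/.XOX | (1,0)=+0→OXOX/OXOX*
ply 4: OXOX/OXOX is terminal +0 (X); from .XO./.XOX depth 5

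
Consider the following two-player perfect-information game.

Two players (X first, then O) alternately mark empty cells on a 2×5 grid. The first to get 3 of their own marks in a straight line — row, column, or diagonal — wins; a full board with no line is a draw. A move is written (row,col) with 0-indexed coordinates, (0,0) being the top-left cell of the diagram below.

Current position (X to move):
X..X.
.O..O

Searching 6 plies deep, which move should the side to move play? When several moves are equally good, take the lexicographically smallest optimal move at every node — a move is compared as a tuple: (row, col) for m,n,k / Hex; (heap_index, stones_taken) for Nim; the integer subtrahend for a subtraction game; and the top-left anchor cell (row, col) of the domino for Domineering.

p1 X@[X..X./.O..O]: (0,1)[XX.X./.O..O]+0 (0,2)[X.XX./.O..O]+1* (0,4)[X..XX/.O..O]+0 (1,0)[X..X./XO..O]+0 (1,2)[X..X./.OX.O]+0 (1,3)[X..X./.O.XO]+0
p2 O@[X.XX./.O..O]: (0,1)[XOXX./.O..O]-1* (0,4)[X.XXO/.O..O]-1 (1,0)[X.XX./OO..O]-1 (1,2)[X.XX./.OO.O]-1 (1,3)[X.XX./.O.OO]-1
p3 X@[XOXX./.O..O]: (0,4)[XOXXX/.O..O]+1* (1,0)[XOXX./XO..O]+0 (1,2)[XOXX./.OX.O]+0 (1,3)[XOXX./.O.XO]+0
p4 O@[XOXXX/.O..O] terminal -1; root [X..X./.O..O] d6

X's best at [X..X./.O..O]: (0,2)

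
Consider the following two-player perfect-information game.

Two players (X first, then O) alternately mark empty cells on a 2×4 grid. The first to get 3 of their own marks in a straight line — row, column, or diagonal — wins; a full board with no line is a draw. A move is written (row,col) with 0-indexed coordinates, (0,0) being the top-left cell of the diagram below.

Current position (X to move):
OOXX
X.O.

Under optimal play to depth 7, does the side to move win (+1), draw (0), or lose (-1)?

p1 X@[OOXX/X.O.]: (1,1)[OOXX/XXO.]+0* (1,3)[OOXX/X.OX]+0
p2 O@[OOXX/XXO.]: (1,3)[OOXX/XXOO]+0*
p3 X@[OOXX/XXOO] terminal +0; root [OOXX/X.O.] d7

value(OOXX/X.O., X) = 0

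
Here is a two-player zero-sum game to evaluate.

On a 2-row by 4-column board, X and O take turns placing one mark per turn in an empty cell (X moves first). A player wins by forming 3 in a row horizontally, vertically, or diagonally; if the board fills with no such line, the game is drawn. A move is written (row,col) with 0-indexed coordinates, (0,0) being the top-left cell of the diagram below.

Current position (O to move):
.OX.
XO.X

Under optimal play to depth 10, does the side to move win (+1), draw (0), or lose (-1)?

ply 1, O at .OX./XO.X | (0,0)=+0→OOX./XO.X*; (0,3)=+0→.OXO/XO.X; (1,2)=+0→.OX./XOOX
ply 2, X at OOX./XO.X | (0,3)=+0→OOXX/XO.X*; (1,2)=+0→OOX./XOXX
ply 3, O at OOXX/XO.X | (1,2)=+0→OOXX/XOOX*
ply 4: OOXX/XOOX is terminal +0 (X); from .OX./XO.X depth 10

value(.OX./XO.X, O) = 0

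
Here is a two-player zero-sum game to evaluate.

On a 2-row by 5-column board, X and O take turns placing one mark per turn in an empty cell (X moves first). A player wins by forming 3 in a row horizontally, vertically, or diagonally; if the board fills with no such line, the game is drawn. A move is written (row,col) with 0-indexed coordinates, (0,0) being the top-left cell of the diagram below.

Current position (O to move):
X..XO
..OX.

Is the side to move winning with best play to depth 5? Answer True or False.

p1 O@[X..XO/..OX.]: (0,1)[XO.XO/..OX.]+0* (0,2)[X.OXO/..OX.]+0 (1,0)[X..XO/O.OX.]+0 (1,1)[X..XO/.OOX.]+0 (1,4)[X..XO/..OXO]+0
p2 X@[XO.XO/..OX.]: (0,2)[XOXXO/..OX.]+0* (1,0)[XO.XO/X.OX.]+0 (1,1)[XO.XO/.XOX.]+0 (1,4)[XO.XO/..OXX]+0
p3 O@[XOXXO/..OX.]: (1,0)[XOXXO/O.OX.]+0* (1,1)[XOXXO/.OOX.]+0 (1,4)[XOXXO/..OXO]+0
p4 X@[XOXXO/O.OX.]: (1,1)[XOXXO/OXOX.]+0* (1,4)[XOXXO/O.OXX]-1
p5 O@[XOXXO/OXOX.]: (1,4)[XOXXO/OXOXO]+0*
p6 X@[XOXXO/OXOXO] terminal +0; root [X..XO/..OX.] d5

O winning at [X..XO/..OX.]: False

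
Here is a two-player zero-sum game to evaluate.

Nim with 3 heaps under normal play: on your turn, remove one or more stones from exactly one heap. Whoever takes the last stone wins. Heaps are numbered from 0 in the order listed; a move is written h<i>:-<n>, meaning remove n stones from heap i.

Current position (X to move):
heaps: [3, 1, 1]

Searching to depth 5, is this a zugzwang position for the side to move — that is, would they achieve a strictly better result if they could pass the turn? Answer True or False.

ply 1, X at (3,1,1) | h0:-1=-1→(2,1,1); h0:-2=-1→(1,1,1); h0:-3=+1→(0,1,1)*; h1:-1=-1→(3,0,1); h2:-1=-1→(3,1,0)
ply 2, O at (0,1,1) | h1:-1=-1→(0,0,1)*; h2:-1=-1→(0,1,0)
ply 3, X at (0,0,1) | h2:-1=+1→(0,0,0)*
ply 4: (0,0,0) is terminal -1 (O); from (3,1,1) depth 5
suppose X passes — search the same position with O to move:
pass> ply 1, O at (3,1,1) | h0:-1=-1→(2,1,1); h0:-2=-1→(1,1,1); h0:-3=+1→(0,1,1)*; h1:-1=-1→(3,0,1); h2:-1=-1→(3,1,0)
pass> ply 2, X at (0,1,1) | h1:-1=-1→(0,0,1)*; h2:-1=-1→(0,1,0)
pass> ply 3, O at (0,0,1) | h2:-1=+1→(0,0,0)*
pass> ply 4: (0,0,0) is terminal -1 (X); from (3,1,1) depth 5
for X: play +1, pass -1

zugzwang((3,1,1), X) = False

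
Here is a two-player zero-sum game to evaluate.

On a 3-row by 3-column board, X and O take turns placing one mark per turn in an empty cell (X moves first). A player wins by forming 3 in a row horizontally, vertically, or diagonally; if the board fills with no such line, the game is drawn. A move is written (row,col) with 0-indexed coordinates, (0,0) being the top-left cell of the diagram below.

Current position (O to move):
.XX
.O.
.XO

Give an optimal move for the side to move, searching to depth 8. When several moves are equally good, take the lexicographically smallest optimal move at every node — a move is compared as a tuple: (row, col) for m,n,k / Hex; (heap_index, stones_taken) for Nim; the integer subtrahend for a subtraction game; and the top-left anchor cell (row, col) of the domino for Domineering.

ply 1, O at .XX/.O./.XO | (0,0)=+1→OXX/.O./.XO*; (1,0)=-1→.XX/OO./.XO; (1,2)=-1→.XX/.OO/.XO; (2,0)=-1→.XX/.O./OXO
ply 2: OXX/.O./.XO is terminal -1 (X); from .XX/.O./.XO depth 8

O's best at [.XX/.O./.XO]: (0,0)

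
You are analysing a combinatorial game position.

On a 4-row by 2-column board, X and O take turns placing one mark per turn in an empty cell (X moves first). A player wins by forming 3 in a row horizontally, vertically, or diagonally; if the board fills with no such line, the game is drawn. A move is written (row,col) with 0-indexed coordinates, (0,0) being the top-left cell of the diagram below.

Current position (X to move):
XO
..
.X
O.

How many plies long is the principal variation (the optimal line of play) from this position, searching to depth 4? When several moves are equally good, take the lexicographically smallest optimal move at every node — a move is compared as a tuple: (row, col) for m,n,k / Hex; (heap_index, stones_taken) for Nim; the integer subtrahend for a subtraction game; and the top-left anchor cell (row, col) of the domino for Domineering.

[XO/../.X/O.] X move#1: (1,0):+0/XO/X./.X/O.*, (1,1):+0/XO/.X/.X/O., (2,0):+0/XO/../XX/O., (3,1):+0/XO/../.X/OX
[XO/X./.X/O.] O move#2: (1,1):-1/XO/XO/.X/O., (2,0):+0/XO/X./OX/O.*, (3,1):-1/XO/X./.X/OO
[XO/X./OX/O.] X move#3: (1,1):+0/XO/XX/OX/O.*, (3,1):+0/XO/X./OX/OX
[XO/XX/OX/O.] O move#4: (3,1):+0/XO/XX/OX/OO*
[XO/XX/OX/OO] end (terminal +0, X#5); searched XO/../.X/O. to 4

PV length from [XO/../.X/O.]: 4 plies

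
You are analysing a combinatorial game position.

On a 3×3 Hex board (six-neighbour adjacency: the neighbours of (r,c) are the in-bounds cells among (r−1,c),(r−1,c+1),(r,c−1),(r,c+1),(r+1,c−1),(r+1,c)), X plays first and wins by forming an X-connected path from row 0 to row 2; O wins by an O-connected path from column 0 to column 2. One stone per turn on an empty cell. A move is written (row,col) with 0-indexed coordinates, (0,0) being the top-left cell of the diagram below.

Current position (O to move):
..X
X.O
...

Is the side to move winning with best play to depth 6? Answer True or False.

O winning at [..X/X.O/...]: True

[..X/X.O/...] O move#1: (0,0):-1/O.X/X.O/..., (0,1):-1/.OX/X.O/..., (1,1):-1/..X/XOO/..., (2,0):+1/..X/X.O/O..*, (2,1):-1/..X/X.O/.O., (2,2):-1/..X/X.O/..O
[..X/X.O/O..] X move#2: (0,0):-1/X.X/X.O/O..*, (0,1):-1/.XX/X.O/O.., (1,1):-1/..X/XXO/O.., (2,1):-1/..X/X.O/OX., (2,2):-1/..X/X.O/O.X
[X.X/X.O/O..] O move#3: (0,1):+1/XOX/X.O/O..*, (1,1):+1/X.X/XOO/O.., (2,1):+1/X.X/X.O/OO., (2,2):+1/X.X/X.O/O.O
[XOX/X.O/O..] X move#4: (1,1):-1/XOX/XXO/O..*, (2,1):-1/XOX/X.O/OX., (2,2):-1/XOX/X.O/O.X
[XOX/XXO/O..] O move#5: (2,1):+1/XOX/XXO/OO.*, (2,2):-1/XOX/XXO/O.O
[XOX/XXO/OO.] end (terminal -1, X#6); searched ..X/X.O/... to 6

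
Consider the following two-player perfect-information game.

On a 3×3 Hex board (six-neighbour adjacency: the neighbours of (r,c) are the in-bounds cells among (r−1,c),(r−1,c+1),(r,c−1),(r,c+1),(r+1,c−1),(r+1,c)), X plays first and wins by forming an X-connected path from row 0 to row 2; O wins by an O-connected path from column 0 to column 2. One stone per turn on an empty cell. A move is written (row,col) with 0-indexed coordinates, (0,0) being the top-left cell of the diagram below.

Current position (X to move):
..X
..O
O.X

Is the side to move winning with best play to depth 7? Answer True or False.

p1 X@[..X/..O/O.X]: (0,0)[X.X/..O/O.X]-1* (0,1)[.XX/..O/O.X]-1 (1,0)[..X/X.O/O.X]-1 (1,1)[..X/.XO/O.X]-1 (2,1)[..X/..O/OXX]-1
p2 O@[X.X/..O/O.X]: (0,1)[XOX/..O/O.X]+1* (1,0)[X.X/O.O/O.X]+1 (1,1)[X.X/.OO/O.X]+1 (2,1)[X.X/..O/OOX]+1
p3 X@[XOX/..O/O.X]: (1,0)[XOX/X.O/O.X]-1* (1,1)[XOX/.XO/O.X]-1 (2,1)[XOX/..O/OXX]-1
p4 O@[XOX/X.O/O.X]: (1,1)[XOX/XOO/O.X]+1* (2,1)[XOX/X.O/OOX]+1
p5 X@[XOX/XOO/O.X] terminal -1; root [..X/..O/O.X] d7

X winning at [..X/..O/O.X]: False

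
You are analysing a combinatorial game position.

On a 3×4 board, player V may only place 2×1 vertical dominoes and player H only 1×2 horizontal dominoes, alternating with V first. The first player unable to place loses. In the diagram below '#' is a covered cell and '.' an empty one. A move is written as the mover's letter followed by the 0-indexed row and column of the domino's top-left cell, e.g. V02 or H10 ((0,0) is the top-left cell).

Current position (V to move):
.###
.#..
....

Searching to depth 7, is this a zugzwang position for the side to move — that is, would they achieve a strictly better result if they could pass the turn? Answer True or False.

ply 1, V at .###/.#../.... | V00=-1→####/##../....; V10=-1→.###/##../#...; V12=+1→.###/.##./..#.*; V13=+1→.###/.#.#/...#
ply 2, H at .###/.##./..#. | H20=-1→.###/.##./###.*
ply 3, V at .###/.##./###. | V00=+1→####/###./###.*; V13=+1→.###/.###/####
ply 4: ####/###./###. is terminal -1 (H); from .###/.#../.... depth 7
suppose V passes — search the same position with H to move:
pass> ply 1, H at .###/.#../.... | H12=+1→.###/.###/....*; H20=-1→.###/.#../##..; H21=-1→.###/.#../.##.; H22=+1→.###/.#../..##
pass> ply 2, V at .###/.###/.... | V00=-1→####/####/....*; V10=-1→.###/####/#...
pass> ply 3, H at ####/####/.... | H20=+1→####/####/##..*; H21=+1→####/####/.##.; H22=+1→####/####/..##
pass> ply 4: ####/####/##.. is terminal -1 (V); from .###/.#../.... depth 7
for V: play +1, pass -1

zugzwang(.###/.#../...., V) = False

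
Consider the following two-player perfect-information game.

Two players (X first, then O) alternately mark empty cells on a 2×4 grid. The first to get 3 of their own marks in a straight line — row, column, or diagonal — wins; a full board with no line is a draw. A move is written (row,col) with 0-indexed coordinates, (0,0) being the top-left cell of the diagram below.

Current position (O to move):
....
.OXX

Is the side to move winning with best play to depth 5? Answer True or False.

O winning at [..../.OXX]: False

p1 O@[..../.OXX]: (0,0)[O.../.OXX]+0* (0,1)[.O../.OXX]+0 (0,2)[..O./.OXX]+0 (0,3)[...O/.OXX]+0 (1,0)[..../OOXX]+0
p2 X@[O.../.OXX]: (0,1)[OX../.OXX]+0* (0,2)[O.X./.OXX]+0 (0,3)[O..X/.OXX]+0 (1,0)[O.../XOXX]+0
p3 O@[OX../.OXX]: (0,2)[OXO./.OXX]+0* (0,3)[OX.O/.OXX]+0 (1,0)[OX../OOXX]+0
p4 X@[OXO./.OXX]: (0,3)[OXOX/.OXX]+0* (1,0)[OXO./XOXX]+0
p5 O@[OXOX/.OXX]: (1,0)[OXOX/OOXX]+0*
p6 X@[OXOX/OOXX] terminal +0; root [..../.OXX] d5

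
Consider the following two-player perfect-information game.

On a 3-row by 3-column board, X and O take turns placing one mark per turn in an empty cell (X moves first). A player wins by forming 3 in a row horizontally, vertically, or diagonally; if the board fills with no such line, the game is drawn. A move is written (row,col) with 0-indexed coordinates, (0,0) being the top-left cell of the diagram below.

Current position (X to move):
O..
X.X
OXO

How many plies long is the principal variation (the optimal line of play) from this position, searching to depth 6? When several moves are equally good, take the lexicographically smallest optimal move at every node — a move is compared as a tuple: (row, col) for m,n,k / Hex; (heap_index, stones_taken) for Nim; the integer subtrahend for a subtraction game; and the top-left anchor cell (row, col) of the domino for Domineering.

PV length from [O../X.X/OXO]: 1 ply

[O../X.X/OXO] X move#1: (0,1):-1/OX./X.X/OXO, (0,2):-1/O.X/X.X/OXO, (1,1):+1/O../XXX/OXO*
[O../XXX/OXO] end (terminal -1, O#2); searched O../X.X/OXO to 6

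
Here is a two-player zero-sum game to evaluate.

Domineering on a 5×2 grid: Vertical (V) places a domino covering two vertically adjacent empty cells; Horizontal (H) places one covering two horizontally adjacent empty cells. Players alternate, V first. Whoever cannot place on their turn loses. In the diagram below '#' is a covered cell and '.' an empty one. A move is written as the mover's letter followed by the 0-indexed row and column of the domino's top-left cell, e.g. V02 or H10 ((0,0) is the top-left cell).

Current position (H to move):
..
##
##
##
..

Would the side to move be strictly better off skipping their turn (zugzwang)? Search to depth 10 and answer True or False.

zugzwang(../##/##/##/.., H) = False

ply 1, H at ../##/##/##/.. | H00=+1→##/##/##/##/..*; H40=+1→../##/##/##/##
ply 2: ##/##/##/##/.. is terminal -1 (V); from ../##/##/##/.. depth 10
pass branch (V moves first from the same position):
  | ply 1: ../##/##/##/.. is terminal -1 (V); from ../##/##/##/.. depth 10
H moving scores +1; H passing scores +1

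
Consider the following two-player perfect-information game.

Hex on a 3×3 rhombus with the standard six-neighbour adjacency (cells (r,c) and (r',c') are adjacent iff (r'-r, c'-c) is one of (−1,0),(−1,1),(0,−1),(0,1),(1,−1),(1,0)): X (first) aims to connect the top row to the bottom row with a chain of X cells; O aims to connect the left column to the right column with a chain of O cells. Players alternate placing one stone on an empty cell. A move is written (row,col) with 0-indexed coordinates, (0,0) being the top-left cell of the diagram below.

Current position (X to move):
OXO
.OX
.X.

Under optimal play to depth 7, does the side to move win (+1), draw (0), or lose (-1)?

value(OXO/.OX/.X., X) = -1

p1 X@[OXO/.OX/.X.]: (1,0)[OXO/XOX/.X.]-1* (2,0)[OXO/.OX/XX.]-1 (2,2)[OXO/.OX/.XX]-1
p2 O@[OXO/XOX/.X.]: (2,0)[OXO/XOX/OX.]+1* (2,2)[OXO/XOX/.XO]-1
p3 X@[OXO/XOX/OX.] terminal -1; root [OXO/.OX/.X.] d7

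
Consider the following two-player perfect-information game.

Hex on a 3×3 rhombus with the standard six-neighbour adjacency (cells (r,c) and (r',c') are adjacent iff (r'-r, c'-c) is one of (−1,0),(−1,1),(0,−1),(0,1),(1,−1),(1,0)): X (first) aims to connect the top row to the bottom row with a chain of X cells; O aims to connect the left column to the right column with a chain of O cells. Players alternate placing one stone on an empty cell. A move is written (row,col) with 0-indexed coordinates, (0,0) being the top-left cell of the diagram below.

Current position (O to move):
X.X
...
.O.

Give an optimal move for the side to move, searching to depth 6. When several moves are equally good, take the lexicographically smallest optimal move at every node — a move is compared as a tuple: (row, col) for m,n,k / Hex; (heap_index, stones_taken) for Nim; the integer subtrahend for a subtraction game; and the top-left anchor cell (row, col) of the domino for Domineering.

ply 1, O at X.X/.../.O. | (0,1)=-1→XOX/.../.O.; (1,0)=+1→X.X/O../.O.*; (1,1)=+1→X.X/.O./.O.; (1,2)=-1→X.X/..O/.O.; (2,0)=+1→X.X/.../OO.; (2,2)=-1→X.X/.../.OO
ply 2, X at X.X/O../.O. | (0,1)=-1→XXX/O../.O.*; (1,1)=-1→X.X/OX./.O.; (1,2)=-1→X.X/O.X/.O.; (2,0)=-1→X.X/O../XO.; (2,2)=-1→X.X/O../.OX
ply 3, O at XXX/O../.O. | (1,1)=+1→XXX/OO./.O.*; (1,2)=+1→XXX/O.O/.O.; (2,0)=+1→XXX/O../OO.; (2,2)=+1→XXX/O../.OO
ply 4, X at XXX/OO./.O. | (1,2)=-1→XXX/OOX/.O.*; (2,0)=-1→XXX/OO./XO.; (2,2)=-1→XXX/OO./.OX
ply 5, O at XXX/OOX/.O. | (2,0)=-1→XXX/OOX/OO.; (2,2)=+1→XXX/OOX/.OO*
ply 6: XXX/OOX/.OO is terminal -1 (X); from X.X/.../.O. depth 6

O's best at [X.X/.../.O.]: (1,0)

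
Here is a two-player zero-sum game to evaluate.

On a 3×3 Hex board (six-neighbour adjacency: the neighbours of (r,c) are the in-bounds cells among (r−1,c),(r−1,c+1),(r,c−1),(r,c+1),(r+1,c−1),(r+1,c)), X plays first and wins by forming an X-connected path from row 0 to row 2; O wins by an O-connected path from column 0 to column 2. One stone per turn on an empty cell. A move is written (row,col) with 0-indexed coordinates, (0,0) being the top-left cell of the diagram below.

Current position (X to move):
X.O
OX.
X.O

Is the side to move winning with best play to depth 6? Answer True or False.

[X.O/OX./X.O] X move#1: (0,1):+1/XXO/OX./X.O*, (1,2):-1/X.O/OXX/X.O, (2,1):-1/X.O/OX./XXO
[XXO/OX./X.O] end (terminal -1, O#2); searched X.O/OX./X.O to 6

X winning at [X.O/OX./X.O]: True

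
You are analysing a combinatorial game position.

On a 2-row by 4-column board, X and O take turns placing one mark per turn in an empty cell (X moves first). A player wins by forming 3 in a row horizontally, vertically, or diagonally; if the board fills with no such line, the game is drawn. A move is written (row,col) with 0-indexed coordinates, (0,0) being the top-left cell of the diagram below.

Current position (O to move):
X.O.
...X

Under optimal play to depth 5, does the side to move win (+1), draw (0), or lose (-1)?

value(X.O./...X, O) = 0

p1 O@[X.O./...X]: (0,1)[XOO./...X]+0* (0,3)[X.OO/...X]+0 (1,0)[X.O./O..X]+0 (1,1)[X.O./.O.X]+0 (1,2)[X.O./..OX]+0
p2 X@[XOO./...X]: (0,3)[XOOX/...X]+0* (1,0)[XOO./X..X]-1 (1,1)[XOO./.X.X]-1 (1,2)[XOO./..XX]-1
p3 O@[XOOX/...X]: (1,0)[XOOX/O..X]+0* (1,1)[XOOX/.O.X]+0 (1,2)[XOOX/..OX]+0
p4 X@[XOOX/O..X]: (1,1)[XOOX/OX.X]+0* (1,2)[XOOX/O.XX]+0
p5 O@[XOOX/OX.X]: (1,2)[XOOX/OXOX]+0*
p6 X@[XOOX/OXOX] terminal +0; root [X.O./...X] d5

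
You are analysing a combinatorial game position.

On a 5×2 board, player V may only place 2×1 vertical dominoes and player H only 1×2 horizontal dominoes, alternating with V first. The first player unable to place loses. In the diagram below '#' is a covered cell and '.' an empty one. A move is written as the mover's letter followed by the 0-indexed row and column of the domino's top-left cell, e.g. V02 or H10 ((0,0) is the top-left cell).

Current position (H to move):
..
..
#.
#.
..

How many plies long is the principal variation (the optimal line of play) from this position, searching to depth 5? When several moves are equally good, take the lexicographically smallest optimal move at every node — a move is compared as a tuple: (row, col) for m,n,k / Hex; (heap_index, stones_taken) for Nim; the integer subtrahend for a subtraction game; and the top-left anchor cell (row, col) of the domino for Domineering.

PV length from [../../#./#./..]: 3 plies

p1 H@[../../#./#./..]: H00[##/../#./#./..]+1* H10[../##/#./#./..]+1 H40[../../#./#./##]-1
p2 V@[##/../#./#./..]: V11[##/.#/##/#./..]-1* V21[##/../##/##/..]-1 V31[##/../#./##/.#]-1
p3 H@[##/.#/##/#./..]: H40[##/.#/##/#./##]+1*
p4 V@[##/.#/##/#./##] terminal -1; root [../../#./#./..] d5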